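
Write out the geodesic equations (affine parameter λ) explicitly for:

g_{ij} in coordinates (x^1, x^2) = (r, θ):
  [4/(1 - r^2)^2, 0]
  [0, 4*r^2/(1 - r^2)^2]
Geodesic equation: d^2x^k/dλ^2 + Γ^k_{ij} (dx^i/dλ)(dx^j/dλ) = 0.
Non-zero Christoffel symbols:
Γ^r_{r r} = 2*r/(1 - r^2)
Γ^r_{θ θ} = (r^3 + r)/(r^2 - 1)
Γ^θ_{r θ} = (-r^2 - 1)/(r^3 - r)
Substituting (the symmetric pair Γ^k_{ij}, Γ^k_{ji} combines into a factor 2):
d^2r/dλ^2 + (2*r/(1 - r^2)) (dr/dλ)^2 + ((r^3 + r)/(r^2 - 1)) (dθ/dλ)^2 = 0
d^2θ/dλ^2 + ((-2*r^2 - 2)/(r^3 - r)) (dr/dλ)(dθ/dλ) = 0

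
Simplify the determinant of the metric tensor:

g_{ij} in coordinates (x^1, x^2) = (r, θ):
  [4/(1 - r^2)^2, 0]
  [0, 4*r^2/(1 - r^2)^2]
For a 2×2 metric: det(g) = g_{11}·g_{22} - g_{12}·g_{21}
= (4/(1 - r^2)^2)·(4*r^2/(1 - r^2)^2) - (0)·(0)
= 16*r^2/(1 - r^2)^4 - 0
det(g) = 16*r^2/(1 - r^2)^4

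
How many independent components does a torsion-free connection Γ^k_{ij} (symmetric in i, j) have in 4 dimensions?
Γ^k_{ij} has n choices for the upper index and n(n+1)/2 independent symmetric lower index pairs.
Total = 4 × 4×5/2 = 4 × 10 = 40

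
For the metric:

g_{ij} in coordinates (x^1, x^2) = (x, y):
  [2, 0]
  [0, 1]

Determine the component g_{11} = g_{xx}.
With x^1 = x, x^2 = y, g_{11} = g_{xx} is the row-1, column-1 entry of the matrix.
g_{11} = 2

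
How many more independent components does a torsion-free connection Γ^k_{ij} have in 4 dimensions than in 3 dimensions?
Independent components in n dimensions: n × n(n+1)/2 = n^2(n+1)/2.
4D: 4 × 10 = 40
3D: 3 × 6 = 18
Difference = 40 - 18 = 22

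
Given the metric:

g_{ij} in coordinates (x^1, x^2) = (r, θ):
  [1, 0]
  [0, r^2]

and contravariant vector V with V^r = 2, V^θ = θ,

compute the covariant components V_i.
V_i = g_{ij} V^j:
V_r = (1)(2) + (0)(θ) = 2
V_θ = (0)(2) + (r^2)(θ) = r^2*θ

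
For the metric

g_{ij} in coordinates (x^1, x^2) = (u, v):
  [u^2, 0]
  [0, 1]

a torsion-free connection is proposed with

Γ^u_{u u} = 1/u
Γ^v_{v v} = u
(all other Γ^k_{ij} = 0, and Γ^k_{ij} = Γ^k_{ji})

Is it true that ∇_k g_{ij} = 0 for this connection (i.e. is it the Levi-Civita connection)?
Using ∇_k g_{ij} = ∂_k g_{ij} - Γ^m_{ki} g_{mj} - Γ^m_{kj} g_{im}:
∇_v g_{vv} = (0) - (u) - (u) = -2*u ≠ 0
So the connection is not metric compatible (it is not the Levi-Civita connection).
No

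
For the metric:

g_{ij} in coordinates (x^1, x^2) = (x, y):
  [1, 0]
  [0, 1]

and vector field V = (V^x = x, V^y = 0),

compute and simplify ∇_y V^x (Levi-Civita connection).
All Christoffel symbols are zero.
∇_y V^x = ∂_y V^x + Γ^x_{y j} V^j
  = (0) + (0)(x) + (0)(0)
  = 0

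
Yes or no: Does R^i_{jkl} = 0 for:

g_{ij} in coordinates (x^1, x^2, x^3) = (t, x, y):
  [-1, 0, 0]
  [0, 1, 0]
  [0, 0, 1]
All metric components are constant, so every Christoffel symbol vanishes and R^i_{jkl} = 0.
Yes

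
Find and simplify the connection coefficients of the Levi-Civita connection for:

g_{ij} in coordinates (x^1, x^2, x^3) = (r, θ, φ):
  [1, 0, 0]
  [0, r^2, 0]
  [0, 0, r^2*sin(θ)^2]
Using Γ^k_{ij} = (1/2) g^{km} (∂_i g_{mj} + ∂_j g_{mi} - ∂_m g_{ij}); the metric is diagonal, so only the m = k term contributes.
Non-zero symbols (using the symmetry Γ^k_{ij} = Γ^k_{ji}):
Γ^r_{θ θ} = (1/2) g^{rr} (∂_θ g_{rθ} + ∂_θ g_{rθ} - ∂_r g_{θθ}) = (1/2)(1)((0) + (0) - (2*r)) = -r
Γ^r_{φ φ} = (1/2) g^{rr} (∂_φ g_{rφ} + ∂_φ g_{rφ} - ∂_r g_{φφ}) = (1/2)(1)((0) + (0) - (2*r*sin(θ)^2)) = -r*sin(θ)^2
Γ^θ_{r θ} = (1/2) g^{θθ} (∂_r g_{θθ} + ∂_θ g_{θr} - ∂_θ g_{rθ}) = (1/2)(1/r^2)((2*r) + (0) - (0)) = 1/r
Γ^θ_{φ φ} = (1/2) g^{θθ} (∂_φ g_{θφ} + ∂_φ g_{θφ} - ∂_θ g_{φφ}) = (1/2)(1/r^2)((0) + (0) - (r^2*sin(2*θ))) = -sin(2*θ)/2
Γ^φ_{r φ} = (1/2) g^{φφ} (∂_r g_{φφ} + ∂_φ g_{φr} - ∂_φ g_{rφ}) = (1/2)(1/(r^2*sin(θ)^2))((2*r*sin(θ)^2) + (0) - (0)) = 1/r
Γ^φ_{θ φ} = (1/2) g^{φφ} (∂_θ g_{φφ} + ∂_φ g_{φθ} - ∂_φ g_{θφ}) = (1/2)(1/(r^2*sin(θ)^2))((r^2*sin(2*θ)) + (0) - (0)) = 1/tan(θ)
All other Christoffel symbols are zero.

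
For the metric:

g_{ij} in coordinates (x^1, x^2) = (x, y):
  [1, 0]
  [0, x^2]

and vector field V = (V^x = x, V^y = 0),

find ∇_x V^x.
Non-zero Christoffel symbols:
Γ^x_{y y} = -x
Γ^y_{x y} = 1/x
∇_x V^x = ∂_x V^x + Γ^x_{x j} V^j
  = (1) + (0)(x) + (0)(0)
  = 1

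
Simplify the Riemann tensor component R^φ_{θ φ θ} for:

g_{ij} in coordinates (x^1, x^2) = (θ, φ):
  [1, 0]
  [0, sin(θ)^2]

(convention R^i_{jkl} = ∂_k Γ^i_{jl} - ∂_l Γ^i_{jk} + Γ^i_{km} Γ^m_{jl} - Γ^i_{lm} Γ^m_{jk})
Non-zero Christoffel symbols (Γ^k_{ij} = Γ^k_{ji}):
Γ^θ_{φ φ} = -sin(2*θ)/2
Γ^φ_{θ φ} = 1/tan(θ)
R^φ_{θ φ θ} = ∂_φ Γ^φ_{θ θ} - ∂_θ Γ^φ_{θ φ} + Γ^φ_{φ m} Γ^m_{θ θ} - Γ^φ_{θ m} Γ^m_{θ φ}
  = (0) - (-1/sin(θ)^2) + (0) - (1/tan(θ)^2) = 1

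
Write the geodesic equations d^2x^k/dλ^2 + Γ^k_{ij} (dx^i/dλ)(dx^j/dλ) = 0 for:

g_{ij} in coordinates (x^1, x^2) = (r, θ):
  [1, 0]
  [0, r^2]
Geodesic equation: d^2x^k/dλ^2 + Γ^k_{ij} (dx^i/dλ)(dx^j/dλ) = 0.
Non-zero Christoffel symbols:
Γ^r_{θ θ} = -r
Γ^θ_{r θ} = 1/r
Substituting (the symmetric pair Γ^k_{ij}, Γ^k_{ji} combines into a factor 2):
d^2r/dλ^2 - r (dθ/dλ)^2 = 0
d^2θ/dλ^2 + (2/r) (dr/dλ)(dθ/dλ) = 0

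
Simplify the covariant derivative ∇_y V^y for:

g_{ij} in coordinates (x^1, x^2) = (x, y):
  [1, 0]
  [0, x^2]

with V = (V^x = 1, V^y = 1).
Non-zero Christoffel symbols:
Γ^x_{y y} = -x
Γ^y_{x y} = 1/x
∇_y V^y = ∂_y V^y + Γ^y_{y j} V^j
  = (0) + (1/x)(1) + (0)(1)
  = 1/x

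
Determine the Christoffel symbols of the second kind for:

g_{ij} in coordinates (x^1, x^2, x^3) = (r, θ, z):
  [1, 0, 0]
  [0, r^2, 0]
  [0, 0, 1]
Using Γ^k_{ij} = (1/2) g^{km} (∂_i g_{mj} + ∂_j g_{mi} - ∂_m g_{ij}); the metric is diagonal, so only the m = k term contributes.
Non-zero symbols (using the symmetry Γ^k_{ij} = Γ^k_{ji}):
Γ^r_{θ θ} = (1/2) g^{rr} (∂_θ g_{rθ} + ∂_θ g_{rθ} - ∂_r g_{θθ}) = (1/2)(1)((0) + (0) - (2*r)) = -r
Γ^θ_{r θ} = (1/2) g^{θθ} (∂_r g_{θθ} + ∂_θ g_{θr} - ∂_θ g_{rθ}) = (1/2)(1/r^2)((2*r) + (0) - (0)) = 1/r
All other Christoffel symbols are zero.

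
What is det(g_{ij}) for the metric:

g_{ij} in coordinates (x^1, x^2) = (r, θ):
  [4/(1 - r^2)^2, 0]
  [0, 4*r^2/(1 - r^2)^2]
For a 2×2 metric: det(g) = g_{11}·g_{22} - g_{12}·g_{21}
= (4/(1 - r^2)^2)·(4*r^2/(1 - r^2)^2) - (0)·(0)
= 16*r^2/(1 - r^2)^4 - 0
det(g) = 16*r^2/(1 - r^2)^4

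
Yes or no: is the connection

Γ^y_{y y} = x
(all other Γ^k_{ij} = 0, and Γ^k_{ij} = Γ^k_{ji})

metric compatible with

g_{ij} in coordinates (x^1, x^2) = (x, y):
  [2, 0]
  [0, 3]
Using ∇_k g_{ij} = ∂_k g_{ij} - Γ^m_{ki} g_{mj} - Γ^m_{kj} g_{im}:
∇_y g_{yy} = (0) - (3*x) - (3*x) = -6*x ≠ 0
So the connection is not metric compatible (it is not the Levi-Civita connection).
No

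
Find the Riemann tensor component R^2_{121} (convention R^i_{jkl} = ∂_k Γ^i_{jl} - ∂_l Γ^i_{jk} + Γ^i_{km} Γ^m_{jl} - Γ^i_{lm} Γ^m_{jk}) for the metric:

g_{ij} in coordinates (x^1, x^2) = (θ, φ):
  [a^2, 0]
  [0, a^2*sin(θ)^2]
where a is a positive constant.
Non-zero Christoffel symbols (Γ^k_{ij} = Γ^k_{ji}):
Γ^θ_{φ φ} = -sin(2*θ)/2
Γ^φ_{θ φ} = 1/tan(θ)
R^φ_{θ φ θ} = ∂_φ Γ^φ_{θ θ} - ∂_θ Γ^φ_{θ φ} + Γ^φ_{φ m} Γ^m_{θ θ} - Γ^φ_{θ m} Γ^m_{θ φ}
  = (0) - (-1/sin(θ)^2) + (0) - (1/tan(θ)^2) = 1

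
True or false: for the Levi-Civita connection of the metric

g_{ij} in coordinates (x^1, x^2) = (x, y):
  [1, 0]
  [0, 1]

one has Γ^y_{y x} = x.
Γ^y_{y x} = (1/2) g^{yy} (∂_y g_{yx} + ∂_x g_{yy} - ∂_y g_{yx}) = (1/2)(1)((0) + (0) - (0)) = 0
This differs from the proposed value x.
False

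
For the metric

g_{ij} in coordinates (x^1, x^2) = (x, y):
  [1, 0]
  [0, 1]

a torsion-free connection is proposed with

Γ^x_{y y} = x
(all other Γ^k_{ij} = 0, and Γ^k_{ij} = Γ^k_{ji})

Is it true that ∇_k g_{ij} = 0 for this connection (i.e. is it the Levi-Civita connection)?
Using ∇_k g_{ij} = ∂_k g_{ij} - Γ^m_{ki} g_{mj} - Γ^m_{kj} g_{im}:
∇_y g_{xy} = (0) - (0) - (x) = -x ≠ 0
So the connection is not metric compatible (it is not the Levi-Civita connection).
No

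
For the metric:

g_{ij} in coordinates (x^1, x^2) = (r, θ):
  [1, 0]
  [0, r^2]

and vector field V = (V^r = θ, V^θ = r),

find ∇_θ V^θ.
Non-zero Christoffel symbols:
Γ^r_{θ θ} = -r
Γ^θ_{r θ} = 1/r
∇_θ V^θ = ∂_θ V^θ + Γ^θ_{θ j} V^j
  = (0) + (1/r)(θ) + (0)(r)
  = θ/r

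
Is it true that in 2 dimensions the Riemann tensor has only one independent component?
The number of independent components is n^2(n^2-1)/12 = 4·3/12 = 1 for n = 2 (e.g. R_{1212}).
Yes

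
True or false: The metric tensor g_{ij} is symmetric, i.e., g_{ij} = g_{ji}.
By definition the metric is a symmetric bilinear form, g_{ij} = g_{ji}.
True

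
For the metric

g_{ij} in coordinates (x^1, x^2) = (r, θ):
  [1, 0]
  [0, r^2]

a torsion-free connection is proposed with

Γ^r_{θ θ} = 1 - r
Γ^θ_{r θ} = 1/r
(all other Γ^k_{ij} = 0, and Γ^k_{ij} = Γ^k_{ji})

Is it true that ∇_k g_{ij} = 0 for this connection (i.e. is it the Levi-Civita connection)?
Using ∇_k g_{ij} = ∂_k g_{ij} - Γ^m_{ki} g_{mj} - Γ^m_{kj} g_{im}:
∇_θ g_{rθ} = (0) - (r) - (1 - r) = -1 ≠ 0
So the connection is not metric compatible (it is not the Levi-Civita connection).
No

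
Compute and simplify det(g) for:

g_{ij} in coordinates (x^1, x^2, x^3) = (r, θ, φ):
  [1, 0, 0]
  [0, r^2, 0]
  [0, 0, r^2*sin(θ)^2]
Diagonal metric: det(g) = g_{11}·g_{22}·g_{33}
= (1)·(r^2)·(r^2*sin(θ)^2)
det(g) = r^4*sin(θ)^2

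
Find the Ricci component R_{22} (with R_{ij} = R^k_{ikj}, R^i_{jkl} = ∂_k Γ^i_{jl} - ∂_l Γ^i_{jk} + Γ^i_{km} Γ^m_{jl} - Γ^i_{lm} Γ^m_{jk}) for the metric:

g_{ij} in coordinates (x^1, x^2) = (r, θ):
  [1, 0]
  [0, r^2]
Non-zero Christoffel symbols (Γ^k_{ij} = Γ^k_{ji}):
Γ^r_{θ θ} = -r
Γ^θ_{r θ} = 1/r
R^r_{θ r θ} = ∂_r Γ^r_{θ θ} - ∂_θ Γ^r_{θ r} + Γ^r_{r m} Γ^m_{θ θ} - Γ^r_{θ m} Γ^m_{θ r}
  = (-1) - (0) + (0) - (-1) = 0
R^θ_{θ θ θ} = 0 (a repeated index in an antisymmetric pair)
R_{θθ} = R^r_{θ r θ} + R^θ_{θ θ θ} = (0) + (0) = 0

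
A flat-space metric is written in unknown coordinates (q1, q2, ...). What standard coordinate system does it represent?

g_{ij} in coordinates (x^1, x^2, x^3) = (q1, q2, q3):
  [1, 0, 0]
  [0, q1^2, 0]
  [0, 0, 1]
The line element ds^2 = dq1^2 + q1^2 dq2^2 + dq3^2 is dr^2 + r^2 dθ^2 + dz^2 with q1 = r, q2 = θ, q3 = z.
cylindrical coordinates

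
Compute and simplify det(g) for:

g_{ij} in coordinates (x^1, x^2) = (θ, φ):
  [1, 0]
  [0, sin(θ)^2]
For a 2×2 metric: det(g) = g_{11}·g_{22} - g_{12}·g_{21}
= (1)·(sin(θ)^2) - (0)·(0)
= sin(θ)^2 - 0
det(g) = sin(θ)^2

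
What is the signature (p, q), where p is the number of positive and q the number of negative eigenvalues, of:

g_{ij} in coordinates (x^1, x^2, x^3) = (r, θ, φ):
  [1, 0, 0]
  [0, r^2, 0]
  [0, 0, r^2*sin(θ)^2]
The metric is diagonal, so its eigenvalues are the diagonal entries: 1, r^2, r^2*sin(θ)^2 (at a generic point, where coordinate-dependent entries are positive).
3 positive, 0 negative.
(3, 0) - Riemannian (positive definite)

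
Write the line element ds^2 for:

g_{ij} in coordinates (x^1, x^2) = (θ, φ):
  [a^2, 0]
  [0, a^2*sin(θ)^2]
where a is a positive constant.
ds^2 = g_{ij} dx^i dx^j; only the non-zero components contribute.
ds^2 = a^2 dθ^2 + a^2*sin(θ)^2 dφ^2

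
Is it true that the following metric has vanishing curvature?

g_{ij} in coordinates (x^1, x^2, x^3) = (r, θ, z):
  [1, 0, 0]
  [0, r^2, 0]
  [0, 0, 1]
Non-zero Christoffel symbols:
Γ^r_{θ θ} = -r
Γ^θ_{r θ} = 1/r
Ricci tensor: R_{rr} = 0, R_{rθ} = 0, R_{rz} = 0, R_{θθ} = 0, R_{θz} = 0, R_{zz} = 0
All R_{ij} vanish; in 3 dimensions the Riemann tensor is fully determined by the Ricci tensor, so R^i_{jkl} = 0: the metric is flat (curvilinear coordinates on flat space).
Yes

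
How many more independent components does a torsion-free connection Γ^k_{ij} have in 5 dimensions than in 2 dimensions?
Independent components in n dimensions: n × n(n+1)/2 = n^2(n+1)/2.
5D: 5 × 15 = 75
2D: 2 × 3 = 6
Difference = 75 - 6 = 69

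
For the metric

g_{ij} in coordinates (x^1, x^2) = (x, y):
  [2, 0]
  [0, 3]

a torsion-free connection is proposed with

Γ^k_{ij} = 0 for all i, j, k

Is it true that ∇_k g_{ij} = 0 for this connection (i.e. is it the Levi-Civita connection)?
Using ∇_k g_{ij} = ∂_k g_{ij} - Γ^m_{ki} g_{mj} - Γ^m_{kj} g_{im}:
e.g. ∇_y g_{yy} = (0) - (0) - (0) = 0
Every component ∇_k g_{ij} vanishes: the connection is metric compatible.
Yes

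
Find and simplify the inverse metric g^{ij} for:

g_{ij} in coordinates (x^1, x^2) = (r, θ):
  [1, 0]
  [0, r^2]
The metric is diagonal, so g^{ij} is diagonal with entries 1/g_{ii}: diag(1, 1/(r^2)).
g^{ij}:
  [1, 0]
  [0, 1/r^2]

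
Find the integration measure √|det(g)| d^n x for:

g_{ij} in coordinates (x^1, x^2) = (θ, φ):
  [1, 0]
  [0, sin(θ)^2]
det(g) = sin(θ)^2
√|det(g)| = sin(θ) (taking 0 < θ < π so that |sin(θ)| = sin(θ))
Volume element: dV = sin(θ) dθ dφ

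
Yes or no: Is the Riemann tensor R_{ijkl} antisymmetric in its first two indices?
R_{ijkl} = -R_{jikl} (follows from metric compatibility).
Yes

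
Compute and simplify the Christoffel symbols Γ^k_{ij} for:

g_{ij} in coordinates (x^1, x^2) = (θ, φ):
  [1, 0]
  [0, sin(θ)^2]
Using Γ^k_{ij} = (1/2) g^{km} (∂_i g_{mj} + ∂_j g_{mi} - ∂_m g_{ij}); the metric is diagonal, so only the m = k term contributes.
Non-zero symbols (using the symmetry Γ^k_{ij} = Γ^k_{ji}):
Γ^θ_{φ φ} = (1/2) g^{θθ} (∂_φ g_{θφ} + ∂_φ g_{θφ} - ∂_θ g_{φφ}) = (1/2)(1)((0) + (0) - (sin(2*θ))) = -sin(2*θ)/2
Γ^φ_{θ φ} = (1/2) g^{φφ} (∂_θ g_{φφ} + ∂_φ g_{φθ} - ∂_φ g_{θφ}) = (1/2)(1/sin(θ)^2)((sin(2*θ)) + (0) - (0)) = 1/tan(θ)
All other Christoffel symbols are zero.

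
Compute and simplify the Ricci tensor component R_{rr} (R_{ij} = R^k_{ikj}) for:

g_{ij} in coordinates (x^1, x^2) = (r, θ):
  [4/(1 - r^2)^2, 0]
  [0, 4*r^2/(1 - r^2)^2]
Non-zero Christoffel symbols (Γ^k_{ij} = Γ^k_{ji}):
Γ^r_{r r} = 2*r/(1 - r^2)
Γ^r_{θ θ} = (r^3 + r)/(r^2 - 1)
Γ^θ_{r θ} = (-r^2 - 1)/(r^3 - r)
R^r_{r r r} = 0 (a repeated index in an antisymmetric pair)
R^θ_{r θ r} = ∂_θ Γ^θ_{r r} - ∂_r Γ^θ_{r θ} + Γ^θ_{θ m} Γ^m_{r r} - Γ^θ_{r m} Γ^m_{r θ}
  = (0) - ((r^4 + 4*r^2 - 1)/(r^3 - r)^2) + (2*(r^2 + 1)/(r^2 - 1)^2) - ((r^2 + 1)^2/(r^3 - r)^2) = -4/(r^2 - 1)^2
R_{rr} = R^r_{r r r} + R^θ_{r θ r} = (0) + (-4/(r^2 - 1)^2) = -4/(r^2 - 1)^2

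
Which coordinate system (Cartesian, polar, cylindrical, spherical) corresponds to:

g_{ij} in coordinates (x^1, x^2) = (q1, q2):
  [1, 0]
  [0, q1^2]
The line element ds^2 = dq1^2 + q1^2 dq2^2 is dr^2 + r^2 dθ^2 with q1 = r, q2 = θ.
polar coordinates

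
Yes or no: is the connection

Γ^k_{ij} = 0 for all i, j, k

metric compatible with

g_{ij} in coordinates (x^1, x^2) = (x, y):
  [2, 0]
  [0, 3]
Using ∇_k g_{ij} = ∂_k g_{ij} - Γ^m_{ki} g_{mj} - Γ^m_{kj} g_{im}:
e.g. ∇_x g_{xy} = (0) - (0) - (0) = 0
Every component ∇_k g_{ij} vanishes: the connection is metric compatible.
Yes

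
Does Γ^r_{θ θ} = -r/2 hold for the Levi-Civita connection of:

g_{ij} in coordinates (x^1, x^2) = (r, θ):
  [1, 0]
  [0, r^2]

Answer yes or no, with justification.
Γ^r_{θ θ} = (1/2) g^{rr} (∂_θ g_{rθ} + ∂_θ g_{rθ} - ∂_r g_{θθ}) = (1/2)(1)((0) + (0) - (2*r)) = -r
This differs from the proposed value -r/2.
No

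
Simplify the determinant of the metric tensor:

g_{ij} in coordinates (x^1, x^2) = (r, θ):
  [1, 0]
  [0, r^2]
For a 2×2 metric: det(g) = g_{11}·g_{22} - g_{12}·g_{21}
= (1)·(r^2) - (0)·(0)
= r^2 - 0
det(g) = r^2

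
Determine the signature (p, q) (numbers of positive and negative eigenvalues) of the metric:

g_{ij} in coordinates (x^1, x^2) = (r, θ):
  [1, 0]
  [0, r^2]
The metric is diagonal, so its eigenvalues are the diagonal entries: 1, r^2 (at a generic point, where coordinate-dependent entries are positive).
2 positive, 0 negative.
(2, 0) - Riemannian (positive definite)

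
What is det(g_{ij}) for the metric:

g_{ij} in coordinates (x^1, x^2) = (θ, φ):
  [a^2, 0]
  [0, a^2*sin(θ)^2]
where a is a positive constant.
For a 2×2 metric: det(g) = g_{11}·g_{22} - g_{12}·g_{21}
= (a^2)·(a^2*sin(θ)^2) - (0)·(0)
= a^4*sin(θ)^2 - 0
det(g) = a^4*sin(θ)^2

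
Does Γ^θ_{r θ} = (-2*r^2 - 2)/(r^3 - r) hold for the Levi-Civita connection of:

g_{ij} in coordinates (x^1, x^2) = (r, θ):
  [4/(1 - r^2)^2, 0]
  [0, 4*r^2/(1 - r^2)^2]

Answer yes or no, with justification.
Γ^θ_{r θ} = (1/2) g^{θθ} (∂_r g_{θθ} + ∂_θ g_{θr} - ∂_θ g_{rθ}) = (1/2)((1 - r^2)^2/(4*r^2))((-8*(r^3 + r)/(r^2 - 1)^3) + (0) - (0)) = (-r^2 - 1)/(r^3 - r)
This differs from the proposed value (-2*r^2 - 2)/(r^3 - r).
No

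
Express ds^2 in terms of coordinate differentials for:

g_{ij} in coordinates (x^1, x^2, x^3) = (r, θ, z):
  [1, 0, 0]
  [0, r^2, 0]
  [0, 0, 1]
ds^2 = g_{ij} dx^i dx^j; only the non-zero components contribute.
ds^2 = dr^2 + r^2 dθ^2 + dz^2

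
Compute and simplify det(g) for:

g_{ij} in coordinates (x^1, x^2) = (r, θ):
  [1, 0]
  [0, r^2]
For a 2×2 metric: det(g) = g_{11}·g_{22} - g_{12}·g_{21}
= (1)·(r^2) - (0)·(0)
= r^2 - 0
det(g) = r^2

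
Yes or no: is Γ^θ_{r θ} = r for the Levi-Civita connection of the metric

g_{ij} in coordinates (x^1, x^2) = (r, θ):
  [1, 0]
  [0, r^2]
Γ^θ_{r θ} = (1/2) g^{θθ} (∂_r g_{θθ} + ∂_θ g_{θr} - ∂_θ g_{rθ}) = (1/2)(1/r^2)((2*r) + (0) - (0)) = 1/r
This differs from the proposed value r.
No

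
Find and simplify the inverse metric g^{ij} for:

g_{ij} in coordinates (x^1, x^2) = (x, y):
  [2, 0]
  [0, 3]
The metric is diagonal, so g^{ij} is diagonal with entries 1/g_{ii}: diag(1/2, 1/3).
g^{ij}:
  [1/2, 0]
  [0, 1/3]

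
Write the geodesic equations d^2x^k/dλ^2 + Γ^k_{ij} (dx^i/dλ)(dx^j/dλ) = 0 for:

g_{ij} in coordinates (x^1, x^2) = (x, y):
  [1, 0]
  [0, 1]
Geodesic equation: d^2x^k/dλ^2 + Γ^k_{ij} (dx^i/dλ)(dx^j/dλ) = 0.
All Christoffel symbols vanish, so the geodesics are straight lines:
d^2x/dλ^2 = 0
d^2y/dλ^2 = 0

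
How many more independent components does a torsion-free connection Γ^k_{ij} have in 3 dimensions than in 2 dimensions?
Independent components in n dimensions: n × n(n+1)/2 = n^2(n+1)/2.
3D: 3 × 6 = 18
2D: 2 × 3 = 6
Difference = 18 - 6 = 12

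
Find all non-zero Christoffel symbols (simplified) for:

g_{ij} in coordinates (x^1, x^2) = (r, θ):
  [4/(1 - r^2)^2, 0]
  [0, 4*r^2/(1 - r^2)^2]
Using Γ^k_{ij} = (1/2) g^{km} (∂_i g_{mj} + ∂_j g_{mi} - ∂_m g_{ij}); the metric is diagonal, so only the m = k term contributes.
Non-zero symbols (using the symmetry Γ^k_{ij} = Γ^k_{ji}):
Γ^r_{r r} = (1/2) g^{rr} (∂_r g_{rr} + ∂_r g_{rr} - ∂_r g_{rr}) = (1/2)((1 - r^2)^2/4)((16*r/(1 - r^2)^3) + (16*r/(1 - r^2)^3) - (16*r/(1 - r^2)^3)) = 2*r/(1 - r^2)
Γ^r_{θ θ} = (1/2) g^{rr} (∂_θ g_{rθ} + ∂_θ g_{rθ} - ∂_r g_{θθ}) = (1/2)((1 - r^2)^2/4)((0) + (0) - (-8*(r^3 + r)/(r^2 - 1)^3)) = (r^3 + r)/(r^2 - 1)
Γ^θ_{r θ} = (1/2) g^{θθ} (∂_r g_{θθ} + ∂_θ g_{θr} - ∂_θ g_{rθ}) = (1/2)((1 - r^2)^2/(4*r^2))((-8*(r^3 + r)/(r^2 - 1)^3) + (0) - (0)) = (-r^2 - 1)/(r^3 - r)
All other Christoffel symbols are zero.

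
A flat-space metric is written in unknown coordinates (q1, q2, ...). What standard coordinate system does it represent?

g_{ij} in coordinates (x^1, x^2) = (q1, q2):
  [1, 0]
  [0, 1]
All components are constant and the metric is the identity, i.e. orthonormal rectilinear coordinates.
Cartesian (2D) coordinates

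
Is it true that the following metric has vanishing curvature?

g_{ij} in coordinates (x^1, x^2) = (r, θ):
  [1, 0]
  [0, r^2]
Non-zero Christoffel symbols:
Γ^r_{θ θ} = -r
Γ^θ_{r θ} = 1/r
Ricci tensor: R_{rr} = 0, R_{rθ} = 0, R_{θθ} = 0
All R_{ij} vanish; in 2 dimensions the Riemann tensor is fully determined by the Ricci tensor, so R^i_{jkl} = 0: the metric is flat (curvilinear coordinates on flat space).
Yes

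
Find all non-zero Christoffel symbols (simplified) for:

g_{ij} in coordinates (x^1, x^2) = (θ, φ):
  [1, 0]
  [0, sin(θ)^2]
Using Γ^k_{ij} = (1/2) g^{km} (∂_i g_{mj} + ∂_j g_{mi} - ∂_m g_{ij}); the metric is diagonal, so only the m = k term contributes.
Non-zero symbols (using the symmetry Γ^k_{ij} = Γ^k_{ji}):
Γ^θ_{φ φ} = (1/2) g^{θθ} (∂_φ g_{θφ} + ∂_φ g_{θφ} - ∂_θ g_{φφ}) = (1/2)(1)((0) + (0) - (sin(2*θ))) = -sin(2*θ)/2
Γ^φ_{θ φ} = (1/2) g^{φφ} (∂_θ g_{φφ} + ∂_φ g_{φθ} - ∂_φ g_{θφ}) = (1/2)(1/sin(θ)^2)((sin(2*θ)) + (0) - (0)) = 1/tan(θ)
All other Christoffel symbols are zero.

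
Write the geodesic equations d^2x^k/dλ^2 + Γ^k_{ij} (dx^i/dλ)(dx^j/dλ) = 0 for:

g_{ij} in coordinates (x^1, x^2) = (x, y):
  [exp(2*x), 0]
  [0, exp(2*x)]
Geodesic equation: d^2x^k/dλ^2 + Γ^k_{ij} (dx^i/dλ)(dx^j/dλ) = 0.
Non-zero Christoffel symbols:
Γ^x_{x x} = 1
Γ^x_{y y} = -1
Γ^y_{x y} = 1
Substituting (the symmetric pair Γ^k_{ij}, Γ^k_{ji} combines into a factor 2):
d^2x/dλ^2 + (dx/dλ)^2 - (dy/dλ)^2 = 0
d^2y/dλ^2 + 2 (dx/dλ)(dy/dλ) = 0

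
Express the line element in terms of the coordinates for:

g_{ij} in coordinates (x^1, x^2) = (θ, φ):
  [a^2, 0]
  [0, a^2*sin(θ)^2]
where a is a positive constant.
ds^2 = g_{ij} dx^i dx^j; only the non-zero components contribute.
ds^2 = a^2 dθ^2 + a^2*sin(θ)^2 dφ^2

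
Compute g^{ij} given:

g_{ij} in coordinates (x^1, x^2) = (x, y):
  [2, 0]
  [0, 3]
The metric is diagonal, so g^{ij} is diagonal with entries 1/g_{ii}: diag(1/2, 1/3).
g^{ij}:
  [1/2, 0]
  [0, 1/3]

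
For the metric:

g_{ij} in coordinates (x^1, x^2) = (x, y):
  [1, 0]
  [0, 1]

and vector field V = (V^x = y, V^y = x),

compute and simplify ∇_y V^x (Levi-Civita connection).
All Christoffel symbols are zero.
∇_y V^x = ∂_y V^x + Γ^x_{y j} V^j
  = (1) + (0)(y) + (0)(x)
  = 1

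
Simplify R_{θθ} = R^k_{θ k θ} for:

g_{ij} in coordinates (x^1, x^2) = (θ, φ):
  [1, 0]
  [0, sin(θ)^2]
Non-zero Christoffel symbols (Γ^k_{ij} = Γ^k_{ji}):
Γ^θ_{φ φ} = -sin(2*θ)/2
Γ^φ_{θ φ} = 1/tan(θ)
R^θ_{θ θ θ} = 0 (a repeated index in an antisymmetric pair)
R^φ_{θ φ θ} = ∂_φ Γ^φ_{θ θ} - ∂_θ Γ^φ_{θ φ} + Γ^φ_{φ m} Γ^m_{θ θ} - Γ^φ_{θ m} Γ^m_{θ φ}
  = (0) - (-1/sin(θ)^2) + (0) - (1/tan(θ)^2) = 1
R_{θθ} = R^θ_{θ θ θ} + R^φ_{θ φ θ} = (0) + (1) = 1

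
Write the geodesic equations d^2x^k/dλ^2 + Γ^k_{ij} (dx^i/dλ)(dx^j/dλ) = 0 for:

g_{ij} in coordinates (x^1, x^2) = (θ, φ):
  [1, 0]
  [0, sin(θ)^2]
Geodesic equation: d^2x^k/dλ^2 + Γ^k_{ij} (dx^i/dλ)(dx^j/dλ) = 0.
Non-zero Christoffel symbols:
Γ^θ_{φ φ} = -sin(2*θ)/2
Γ^φ_{θ φ} = 1/tan(θ)
Substituting (the symmetric pair Γ^k_{ij}, Γ^k_{ji} combines into a factor 2):
d^2θ/dλ^2 - (sin(2*θ)/2) (dφ/dλ)^2 = 0
d^2φ/dλ^2 + (2/tan(θ)) (dθ/dλ)(dφ/dλ) = 0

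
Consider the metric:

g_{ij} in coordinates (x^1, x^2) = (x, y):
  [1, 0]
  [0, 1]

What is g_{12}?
With x^1 = x, x^2 = y, g_{12} = g_{xy} is the row-1, column-2 entry of the matrix.
g_{12} = 0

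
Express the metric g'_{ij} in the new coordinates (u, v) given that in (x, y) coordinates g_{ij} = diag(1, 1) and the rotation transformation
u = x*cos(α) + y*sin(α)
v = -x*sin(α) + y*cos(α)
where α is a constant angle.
Invert the transformation: x = u*cos(α) - v*sin(α), y = u*sin(α) + v*cos(α)
g'_{ij} = (∂x^k/∂x'^i)(∂x^l/∂x'^j) g_{kl}; with g_{kl} = δ_{kl} this is Σ_k (∂x^k/∂x'^i)(∂x^k/∂x'^j).
Jacobian: ∂x/∂u = cos(α), ∂x/∂v = -sin(α), ∂y/∂u = sin(α), ∂y/∂v = cos(α)
g'_{uu} = (cos(α))(cos(α)) + (sin(α))(sin(α)) = 1
g'_{uv} = (cos(α))(-sin(α)) + (sin(α))(cos(α)) = 0
g'_{vv} = (-sin(α))(-sin(α)) + (cos(α))(cos(α)) = 1
g'_{ij} = diag(1, 1)
The Euclidean metric is invariant under rotations.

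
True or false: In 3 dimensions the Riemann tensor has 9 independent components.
n^2(n^2-1)/12 = 9·8/12 = 6 independent components for n = 3.
False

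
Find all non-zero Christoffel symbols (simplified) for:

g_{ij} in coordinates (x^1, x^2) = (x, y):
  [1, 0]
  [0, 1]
Using Γ^k_{ij} = (1/2) g^{km} (∂_i g_{mj} + ∂_j g_{mi} - ∂_m g_{ij}); the metric is diagonal, so only the m = k term contributes.
Every metric component is constant, so all ∂_m g_{ij} = 0 and every Christoffel symbol vanishes.
All Christoffel symbols are zero.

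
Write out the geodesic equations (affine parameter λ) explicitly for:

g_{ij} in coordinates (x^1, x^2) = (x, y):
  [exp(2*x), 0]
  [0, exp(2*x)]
Geodesic equation: d^2x^k/dλ^2 + Γ^k_{ij} (dx^i/dλ)(dx^j/dλ) = 0.
Non-zero Christoffel symbols:
Γ^x_{x x} = 1
Γ^x_{y y} = -1
Γ^y_{x y} = 1
Substituting (the symmetric pair Γ^k_{ij}, Γ^k_{ji} combines into a factor 2):
d^2x/dλ^2 + (dx/dλ)^2 - (dy/dλ)^2 = 0
d^2y/dλ^2 + 2 (dx/dλ)(dy/dλ) = 0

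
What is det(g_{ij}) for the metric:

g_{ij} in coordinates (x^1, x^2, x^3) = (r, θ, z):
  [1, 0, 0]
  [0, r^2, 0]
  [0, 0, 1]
Diagonal metric: det(g) = g_{11}·g_{22}·g_{33}
= (1)·(r^2)·(1)
det(g) = r^2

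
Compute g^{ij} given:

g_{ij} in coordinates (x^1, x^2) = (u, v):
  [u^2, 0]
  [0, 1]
The metric is diagonal, so g^{ij} is diagonal with entries 1/g_{ii}: diag(1/(u^2), 1).
g^{ij}:
  [1/u^2, 0]
  [0, 1]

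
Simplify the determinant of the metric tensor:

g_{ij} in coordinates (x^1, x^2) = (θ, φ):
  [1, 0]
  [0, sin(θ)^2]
For a 2×2 metric: det(g) = g_{11}·g_{22} - g_{12}·g_{21}
= (1)·(sin(θ)^2) - (0)·(0)
= sin(θ)^2 - 0
det(g) = sin(θ)^2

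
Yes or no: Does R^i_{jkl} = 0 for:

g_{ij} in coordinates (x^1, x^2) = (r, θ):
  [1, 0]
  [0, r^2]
Non-zero Christoffel symbols:
Γ^r_{θ θ} = -r
Γ^θ_{r θ} = 1/r
Ricci tensor: R_{rr} = 0, R_{rθ} = 0, R_{θθ} = 0
All R_{ij} vanish; in 2 dimensions the Riemann tensor is fully determined by the Ricci tensor, so R^i_{jkl} = 0: the metric is flat (curvilinear coordinates on flat space).
Yes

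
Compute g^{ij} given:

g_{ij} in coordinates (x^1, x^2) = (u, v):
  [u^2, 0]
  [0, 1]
The metric is diagonal, so g^{ij} is diagonal with entries 1/g_{ii}: diag(1/(u^2), 1).
g^{ij}:
  [1/u^2, 0]
  [0, 1]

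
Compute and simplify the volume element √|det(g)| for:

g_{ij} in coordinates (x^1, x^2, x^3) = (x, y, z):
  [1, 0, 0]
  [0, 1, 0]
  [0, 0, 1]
det(g) = 1
√|det(g)| = 1
Volume element: dV = 1 dx dy dz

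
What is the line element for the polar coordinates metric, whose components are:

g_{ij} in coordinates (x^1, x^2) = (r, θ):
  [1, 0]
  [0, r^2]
ds^2 = g_{ij} dx^i dx^j; only the non-zero components contribute.
ds^2 = dr^2 + r^2 dθ^2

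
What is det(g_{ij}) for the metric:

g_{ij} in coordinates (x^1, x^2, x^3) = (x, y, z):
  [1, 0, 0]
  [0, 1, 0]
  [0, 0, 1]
Diagonal metric: det(g) = g_{11}·g_{22}·g_{33}
= (1)·(1)·(1)
det(g) = 1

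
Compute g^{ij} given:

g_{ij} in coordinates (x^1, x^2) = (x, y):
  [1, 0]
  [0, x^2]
The metric is diagonal, so g^{ij} is diagonal with entries 1/g_{ii}: diag(1, 1/(x^2)).
g^{ij}:
  [1, 0]
  [0, 1/x^2]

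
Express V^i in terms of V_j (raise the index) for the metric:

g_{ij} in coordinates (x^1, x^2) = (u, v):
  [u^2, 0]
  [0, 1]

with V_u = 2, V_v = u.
Inverse metric (diagonal): g^{uu} = 1/u^2, g^{vv} = 1
V^i = g^{ij} V_j:
V^u = (1/u^2)(2) + (0)(u) = 2/u^2
V^v = (0)(2) + (1)(u) = u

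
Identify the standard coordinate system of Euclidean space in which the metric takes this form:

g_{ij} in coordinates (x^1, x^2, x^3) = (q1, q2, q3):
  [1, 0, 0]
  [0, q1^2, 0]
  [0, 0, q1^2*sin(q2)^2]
The line element ds^2 = dq1^2 + q1^2 dq2^2 + q1^2 sin(q2)^2 dq3^2 is dr^2 + r^2 dθ^2 + r^2 sin(θ)^2 dφ^2 with q1 = r, q2 = θ, q3 = φ.
spherical coordinates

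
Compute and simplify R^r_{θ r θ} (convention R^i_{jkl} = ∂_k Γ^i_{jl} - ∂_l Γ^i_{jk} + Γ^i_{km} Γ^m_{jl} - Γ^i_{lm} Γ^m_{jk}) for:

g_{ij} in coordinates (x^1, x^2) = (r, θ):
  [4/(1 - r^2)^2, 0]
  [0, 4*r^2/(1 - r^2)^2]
Non-zero Christoffel symbols (Γ^k_{ij} = Γ^k_{ji}):
Γ^r_{r r} = 2*r/(1 - r^2)
Γ^r_{θ θ} = (r^3 + r)/(r^2 - 1)
Γ^θ_{r θ} = (-r^2 - 1)/(r^3 - r)
R^r_{θ r θ} = ∂_r Γ^r_{θ θ} - ∂_θ Γ^r_{θ r} + Γ^r_{r m} Γ^m_{θ θ} - Γ^r_{θ m} Γ^m_{θ r}
  = ((r^4 - 4*r^2 - 1)/(r^2 - 1)^2) - (0) + (-2*r^2*(r^2 + 1)/(r^2 - 1)^2) - (-(r^2 + 1)^2/(r^2 - 1)^2) = -4*r^2/(r^2 - 1)^2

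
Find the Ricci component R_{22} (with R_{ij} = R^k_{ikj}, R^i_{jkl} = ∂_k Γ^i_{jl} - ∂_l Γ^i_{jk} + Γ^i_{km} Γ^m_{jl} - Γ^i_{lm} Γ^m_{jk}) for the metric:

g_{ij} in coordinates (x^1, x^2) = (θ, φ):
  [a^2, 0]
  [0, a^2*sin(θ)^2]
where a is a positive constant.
Non-zero Christoffel symbols (Γ^k_{ij} = Γ^k_{ji}):
Γ^θ_{φ φ} = -sin(2*θ)/2
Γ^φ_{θ φ} = 1/tan(θ)
R^θ_{φ θ φ} = ∂_θ Γ^θ_{φ φ} - ∂_φ Γ^θ_{φ θ} + Γ^θ_{θ m} Γ^m_{φ φ} - Γ^θ_{φ m} Γ^m_{φ θ}
  = (-cos(2*θ)) - (0) + (0) - (-cos(θ)^2) = sin(θ)^2
R^φ_{φ φ φ} = 0 (a repeated index in an antisymmetric pair)
R_{φφ} = R^θ_{φ θ φ} + R^φ_{φ φ φ} = (sin(θ)^2) + (0) = sin(θ)^2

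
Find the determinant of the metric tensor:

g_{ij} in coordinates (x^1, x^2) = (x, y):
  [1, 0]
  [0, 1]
For a 2×2 metric: det(g) = g_{11}·g_{22} - g_{12}·g_{21}
= (1)·(1) - (0)·(0)
= 1 - 0
det(g) = 1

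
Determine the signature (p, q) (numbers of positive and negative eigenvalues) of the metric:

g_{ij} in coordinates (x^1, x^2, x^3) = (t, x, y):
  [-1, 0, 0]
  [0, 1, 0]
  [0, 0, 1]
The metric is diagonal, so its eigenvalues are the diagonal entries: -1, 1, 1 (at a generic point, where coordinate-dependent entries are positive).
2 positive, 1 negative.
(2, 1) - Lorentzian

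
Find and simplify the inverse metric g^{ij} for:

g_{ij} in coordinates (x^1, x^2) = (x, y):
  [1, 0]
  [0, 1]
The metric is diagonal, so g^{ij} is diagonal with entries 1/g_{ii}: diag(1, 1).
g^{ij}:
  [1, 0]
  [0, 1]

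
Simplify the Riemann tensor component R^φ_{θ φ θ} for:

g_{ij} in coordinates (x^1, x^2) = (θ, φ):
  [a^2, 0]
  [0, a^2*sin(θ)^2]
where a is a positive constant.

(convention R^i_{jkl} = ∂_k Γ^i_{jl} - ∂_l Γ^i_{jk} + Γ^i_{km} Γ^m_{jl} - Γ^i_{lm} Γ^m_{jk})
Non-zero Christoffel symbols (Γ^k_{ij} = Γ^k_{ji}):
Γ^θ_{φ φ} = -sin(2*θ)/2
Γ^φ_{θ φ} = 1/tan(θ)
R^φ_{θ φ θ} = ∂_φ Γ^φ_{θ θ} - ∂_θ Γ^φ_{θ φ} + Γ^φ_{φ m} Γ^m_{θ θ} - Γ^φ_{θ m} Γ^m_{θ φ}
  = (0) - (-1/sin(θ)^2) + (0) - (1/tan(θ)^2) = 1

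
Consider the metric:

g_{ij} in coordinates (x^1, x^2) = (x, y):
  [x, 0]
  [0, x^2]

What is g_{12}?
With x^1 = x, x^2 = y, g_{12} = g_{xy} is the row-1, column-2 entry of the matrix.
g_{12} = 0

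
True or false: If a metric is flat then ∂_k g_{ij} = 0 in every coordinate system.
Flatness means R^i_{jkl} = 0; the components can still vary, e.g. the flat plane in polar coordinates has g_{θθ} = r^2.
False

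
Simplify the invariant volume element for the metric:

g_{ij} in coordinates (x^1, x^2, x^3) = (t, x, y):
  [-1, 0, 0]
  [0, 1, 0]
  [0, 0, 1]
det(g) = -1
√|det(g)| = 1
Volume element: dV = 1 dt dx dy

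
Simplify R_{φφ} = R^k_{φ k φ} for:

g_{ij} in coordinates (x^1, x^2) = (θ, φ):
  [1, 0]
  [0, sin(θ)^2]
Non-zero Christoffel symbols (Γ^k_{ij} = Γ^k_{ji}):
Γ^θ_{φ φ} = -sin(2*θ)/2
Γ^φ_{θ φ} = 1/tan(θ)
R^θ_{φ θ φ} = ∂_θ Γ^θ_{φ φ} - ∂_φ Γ^θ_{φ θ} + Γ^θ_{θ m} Γ^m_{φ φ} - Γ^θ_{φ m} Γ^m_{φ θ}
  = (-cos(2*θ)) - (0) + (0) - (-cos(θ)^2) = sin(θ)^2
R^φ_{φ φ φ} = 0 (a repeated index in an antisymmetric pair)
R_{φφ} = R^θ_{φ θ φ} + R^φ_{φ φ φ} = (sin(θ)^2) + (0) = sin(θ)^2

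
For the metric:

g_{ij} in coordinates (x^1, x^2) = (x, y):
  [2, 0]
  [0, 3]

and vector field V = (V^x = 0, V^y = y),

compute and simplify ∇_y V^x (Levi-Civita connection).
All Christoffel symbols are zero.
∇_y V^x = ∂_y V^x + Γ^x_{y j} V^j
  = (0) + (0)(0) + (0)(y)
  = 0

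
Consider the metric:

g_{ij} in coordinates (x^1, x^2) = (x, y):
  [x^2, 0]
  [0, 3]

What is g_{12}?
With x^1 = x, x^2 = y, g_{12} = g_{xy} is the row-1, column-2 entry of the matrix.
g_{12} = 0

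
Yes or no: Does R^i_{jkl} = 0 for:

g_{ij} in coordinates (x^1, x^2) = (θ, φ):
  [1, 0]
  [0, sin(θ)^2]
Non-zero Christoffel symbols:
Γ^θ_{φ φ} = -sin(2*θ)/2
Γ^φ_{θ φ} = 1/tan(θ)
Ricci tensor: R_{θθ} = 1, R_{θφ} = 0, R_{φφ} = sin(θ)^2
The Ricci tensor is non-zero, so the Riemann tensor is non-zero: not flat.
No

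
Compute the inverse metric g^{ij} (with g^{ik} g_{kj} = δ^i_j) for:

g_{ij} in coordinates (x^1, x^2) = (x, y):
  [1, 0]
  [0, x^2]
The metric is diagonal, so g^{ij} is diagonal with entries 1/g_{ii}: diag(1, 1/(x^2)).
g^{ij}:
  [1, 0]
  [0, 1/x^2]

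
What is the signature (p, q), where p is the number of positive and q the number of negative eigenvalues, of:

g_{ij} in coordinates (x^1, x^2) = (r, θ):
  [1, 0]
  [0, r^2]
The metric is diagonal, so its eigenvalues are the diagonal entries: 1, r^2 (at a generic point, where coordinate-dependent entries are positive).
2 positive, 0 negative.
(2, 0) - Riemannian (positive definite)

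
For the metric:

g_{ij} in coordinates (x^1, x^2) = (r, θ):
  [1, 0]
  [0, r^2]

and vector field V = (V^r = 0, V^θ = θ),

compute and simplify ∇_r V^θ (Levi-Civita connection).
Non-zero Christoffel symbols:
Γ^r_{θ θ} = -r
Γ^θ_{r θ} = 1/r
∇_r V^θ = ∂_r V^θ + Γ^θ_{r j} V^j
  = (0) + (0)(0) + (1/r)(θ)
  = θ/r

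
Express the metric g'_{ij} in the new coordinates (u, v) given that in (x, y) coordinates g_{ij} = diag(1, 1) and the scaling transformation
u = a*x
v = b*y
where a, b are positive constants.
Invert the transformation: x = u/a, y = v/b
g'_{ij} = (∂x^k/∂x'^i)(∂x^l/∂x'^j) g_{kl}; with g_{kl} = δ_{kl} this is Σ_k (∂x^k/∂x'^i)(∂x^k/∂x'^j).
Jacobian: ∂x/∂u = 1/a, ∂x/∂v = 0, ∂y/∂u = 0, ∂y/∂v = 1/b
g'_{uu} = (1/a)(1/a) + (0)(0) = 1/a^2
g'_{uv} = (1/a)(0) + (0)(1/b) = 0
g'_{vv} = (0)(0) + (1/b)(1/b) = 1/b^2
g'_{ij} = diag(1/a^2, 1/b^2)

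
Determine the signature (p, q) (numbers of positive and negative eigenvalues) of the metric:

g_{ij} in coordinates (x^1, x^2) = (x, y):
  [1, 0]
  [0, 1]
The metric is diagonal, so its eigenvalues are the diagonal entries: 1, 1 (at a generic point, where coordinate-dependent entries are positive).
2 positive, 0 negative.
(2, 0) - Riemannian (positive definite)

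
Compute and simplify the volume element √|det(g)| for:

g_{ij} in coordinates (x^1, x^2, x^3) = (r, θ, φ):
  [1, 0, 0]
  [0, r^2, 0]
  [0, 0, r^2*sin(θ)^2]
det(g) = r^4*sin(θ)^2
√|det(g)| = r^2*sin(θ) (taking 0 < θ < π so that |sin(θ)| = sin(θ))
Volume element: dV = r^2*sin(θ) dr dθ dφ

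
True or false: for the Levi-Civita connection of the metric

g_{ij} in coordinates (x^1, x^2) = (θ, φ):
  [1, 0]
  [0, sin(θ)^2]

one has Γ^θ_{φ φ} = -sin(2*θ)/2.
Γ^θ_{φ φ} = (1/2) g^{θθ} (∂_φ g_{θφ} + ∂_φ g_{θφ} - ∂_θ g_{φφ}) = (1/2)(1)((0) + (0) - (sin(2*θ))) = -sin(2*θ)/2
This equals the proposed value -sin(2*θ)/2.
True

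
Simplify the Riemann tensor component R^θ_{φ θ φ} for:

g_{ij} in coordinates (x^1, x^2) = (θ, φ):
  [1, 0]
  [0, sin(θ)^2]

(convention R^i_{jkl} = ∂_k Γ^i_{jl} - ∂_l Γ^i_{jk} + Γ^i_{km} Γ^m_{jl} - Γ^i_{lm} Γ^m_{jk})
Non-zero Christoffel symbols (Γ^k_{ij} = Γ^k_{ji}):
Γ^θ_{φ φ} = -sin(2*θ)/2
Γ^φ_{θ φ} = 1/tan(θ)
R^θ_{φ θ φ} = ∂_θ Γ^θ_{φ φ} - ∂_φ Γ^θ_{φ θ} + Γ^θ_{θ m} Γ^m_{φ φ} - Γ^θ_{φ m} Γ^m_{φ θ}
  = (-cos(2*θ)) - (0) + (0) - (-cos(θ)^2) = sin(θ)^2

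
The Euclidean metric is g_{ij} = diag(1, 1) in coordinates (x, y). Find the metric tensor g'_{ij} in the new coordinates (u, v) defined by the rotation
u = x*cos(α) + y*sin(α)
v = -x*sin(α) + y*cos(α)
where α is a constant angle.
Invert the transformation: x = u*cos(α) - v*sin(α), y = u*sin(α) + v*cos(α)
g'_{ij} = (∂x^k/∂x'^i)(∂x^l/∂x'^j) g_{kl}; with g_{kl} = δ_{kl} this is Σ_k (∂x^k/∂x'^i)(∂x^k/∂x'^j).
Jacobian: ∂x/∂u = cos(α), ∂x/∂v = -sin(α), ∂y/∂u = sin(α), ∂y/∂v = cos(α)
g'_{uu} = (cos(α))(cos(α)) + (sin(α))(sin(α)) = 1
g'_{uv} = (cos(α))(-sin(α)) + (sin(α))(cos(α)) = 0
g'_{vv} = (-sin(α))(-sin(α)) + (cos(α))(cos(α)) = 1
g'_{ij} = diag(1, 1)
The Euclidean metric is invariant under rotations.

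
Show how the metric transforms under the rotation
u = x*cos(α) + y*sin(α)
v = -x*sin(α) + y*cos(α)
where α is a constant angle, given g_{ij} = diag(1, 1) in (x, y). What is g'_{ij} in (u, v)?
Invert the transformation: x = u*cos(α) - v*sin(α), y = u*sin(α) + v*cos(α)
g'_{ij} = (∂x^k/∂x'^i)(∂x^l/∂x'^j) g_{kl}; with g_{kl} = δ_{kl} this is Σ_k (∂x^k/∂x'^i)(∂x^k/∂x'^j).
Jacobian: ∂x/∂u = cos(α), ∂x/∂v = -sin(α), ∂y/∂u = sin(α), ∂y/∂v = cos(α)
g'_{uu} = (cos(α))(cos(α)) + (sin(α))(sin(α)) = 1
g'_{uv} = (cos(α))(-sin(α)) + (sin(α))(cos(α)) = 0
g'_{vv} = (-sin(α))(-sin(α)) + (cos(α))(cos(α)) = 1
g'_{ij} = diag(1, 1)
The Euclidean metric is invariant under rotations.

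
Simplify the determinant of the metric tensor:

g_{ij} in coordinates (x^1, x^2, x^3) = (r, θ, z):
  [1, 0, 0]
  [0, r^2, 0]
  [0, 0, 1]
Diagonal metric: det(g) = g_{11}·g_{22}·g_{33}
= (1)·(r^2)·(1)
det(g) = r^2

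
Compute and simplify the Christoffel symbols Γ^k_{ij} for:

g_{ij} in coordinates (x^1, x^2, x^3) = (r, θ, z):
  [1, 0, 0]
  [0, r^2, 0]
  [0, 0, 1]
Using Γ^k_{ij} = (1/2) g^{km} (∂_i g_{mj} + ∂_j g_{mi} - ∂_m g_{ij}); the metric is diagonal, so only the m = k term contributes.
Non-zero symbols (using the symmetry Γ^k_{ij} = Γ^k_{ji}):
Γ^r_{θ θ} = (1/2) g^{rr} (∂_θ g_{rθ} + ∂_θ g_{rθ} - ∂_r g_{θθ}) = (1/2)(1)((0) + (0) - (2*r)) = -r
Γ^θ_{r θ} = (1/2) g^{θθ} (∂_r g_{θθ} + ∂_θ g_{θr} - ∂_θ g_{rθ}) = (1/2)(1/r^2)((2*r) + (0) - (0)) = 1/r
All other Christoffel symbols are zero.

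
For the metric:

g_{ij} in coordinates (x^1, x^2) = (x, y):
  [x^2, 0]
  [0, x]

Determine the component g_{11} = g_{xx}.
With x^1 = x, x^2 = y, g_{11} = g_{xx} is the row-1, column-1 entry of the matrix.
g_{11} = x^2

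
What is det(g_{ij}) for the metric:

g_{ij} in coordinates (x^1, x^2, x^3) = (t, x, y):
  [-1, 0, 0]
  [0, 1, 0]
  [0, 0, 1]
Diagonal metric: det(g) = g_{11}·g_{22}·g_{33}
= (-1)·(1)·(1)
det(g) = -1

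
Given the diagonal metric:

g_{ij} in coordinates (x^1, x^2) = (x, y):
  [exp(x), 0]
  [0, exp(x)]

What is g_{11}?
With x^1 = x, x^2 = y, g_{11} = g_{xx} is the row-1, column-1 entry of the matrix.
g_{11} = exp(x)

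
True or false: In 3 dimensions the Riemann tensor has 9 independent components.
n^2(n^2-1)/12 = 9·8/12 = 6 independent components for n = 3.
False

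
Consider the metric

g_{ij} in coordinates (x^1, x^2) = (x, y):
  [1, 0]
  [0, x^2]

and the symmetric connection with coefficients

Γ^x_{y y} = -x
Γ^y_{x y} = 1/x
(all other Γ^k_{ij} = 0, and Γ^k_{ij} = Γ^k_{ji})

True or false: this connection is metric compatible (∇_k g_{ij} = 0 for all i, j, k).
Using ∇_k g_{ij} = ∂_k g_{ij} - Γ^m_{ki} g_{mj} - Γ^m_{kj} g_{im}:
e.g. ∇_x g_{yy} = (2*x) - (x) - (x) = 0
Every component ∇_k g_{ij} vanishes: the connection is metric compatible.
True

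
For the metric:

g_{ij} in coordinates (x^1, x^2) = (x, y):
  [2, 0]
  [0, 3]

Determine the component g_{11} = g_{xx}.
With x^1 = x, x^2 = y, g_{11} = g_{xx} is the row-1, column-1 entry of the matrix.
g_{11} = 2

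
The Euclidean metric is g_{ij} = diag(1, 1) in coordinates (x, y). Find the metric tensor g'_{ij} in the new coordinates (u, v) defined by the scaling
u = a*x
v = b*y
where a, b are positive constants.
Invert the transformation: x = u/a, y = v/b
g'_{ij} = (∂x^k/∂x'^i)(∂x^l/∂x'^j) g_{kl}; with g_{kl} = δ_{kl} this is Σ_k (∂x^k/∂x'^i)(∂x^k/∂x'^j).
Jacobian: ∂x/∂u = 1/a, ∂x/∂v = 0, ∂y/∂u = 0, ∂y/∂v = 1/b
g'_{uu} = (1/a)(1/a) + (0)(0) = 1/a^2
g'_{uv} = (1/a)(0) + (0)(1/b) = 0
g'_{vv} = (0)(0) + (1/b)(1/b) = 1/b^2
g'_{ij} = diag(1/a^2, 1/b^2)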